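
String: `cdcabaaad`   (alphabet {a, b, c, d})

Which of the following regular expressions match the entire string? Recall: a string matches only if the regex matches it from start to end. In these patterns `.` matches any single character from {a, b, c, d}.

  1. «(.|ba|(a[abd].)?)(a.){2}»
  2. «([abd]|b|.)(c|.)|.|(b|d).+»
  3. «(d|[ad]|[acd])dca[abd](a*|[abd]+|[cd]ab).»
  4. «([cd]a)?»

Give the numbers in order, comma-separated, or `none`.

3

1 → no match
2 → no match
3 → match
4 → no match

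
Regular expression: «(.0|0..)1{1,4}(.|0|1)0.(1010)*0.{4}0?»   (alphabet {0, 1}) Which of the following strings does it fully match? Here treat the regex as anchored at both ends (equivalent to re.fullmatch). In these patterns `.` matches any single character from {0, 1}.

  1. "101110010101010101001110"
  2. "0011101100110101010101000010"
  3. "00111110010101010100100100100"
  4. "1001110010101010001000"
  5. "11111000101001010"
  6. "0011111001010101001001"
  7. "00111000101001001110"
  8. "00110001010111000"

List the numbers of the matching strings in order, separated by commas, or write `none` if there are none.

1 → match
2 → no match
3 → no match
4 → no match
5 → no match
6 → match
7 → no match
8 → no match

1, 6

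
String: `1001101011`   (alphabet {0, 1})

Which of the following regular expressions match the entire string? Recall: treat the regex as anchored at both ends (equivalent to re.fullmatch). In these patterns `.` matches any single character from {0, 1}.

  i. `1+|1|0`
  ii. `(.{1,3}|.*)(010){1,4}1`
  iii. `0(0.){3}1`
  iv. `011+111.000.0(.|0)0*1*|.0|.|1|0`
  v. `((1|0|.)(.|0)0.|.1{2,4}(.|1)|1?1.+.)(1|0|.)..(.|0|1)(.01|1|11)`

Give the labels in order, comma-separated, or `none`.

i → no match
ii → no match — must end with `0101`
iii → no match — must start with `00`
iv → no match
v → match

v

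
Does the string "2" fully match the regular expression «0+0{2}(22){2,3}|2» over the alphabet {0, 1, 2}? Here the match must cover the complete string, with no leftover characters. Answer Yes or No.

Yes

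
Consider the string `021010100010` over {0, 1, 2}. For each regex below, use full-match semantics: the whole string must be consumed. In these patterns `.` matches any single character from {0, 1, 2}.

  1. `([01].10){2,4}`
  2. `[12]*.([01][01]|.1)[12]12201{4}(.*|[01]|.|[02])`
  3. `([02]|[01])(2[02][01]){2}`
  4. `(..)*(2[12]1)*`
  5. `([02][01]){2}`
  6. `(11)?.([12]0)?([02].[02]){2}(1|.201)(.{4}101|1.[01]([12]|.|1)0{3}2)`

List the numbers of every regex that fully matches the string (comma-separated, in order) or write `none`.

1, 4

1 → match
2 → no match
3 → no match
4 → match
5 → no match
6 → no match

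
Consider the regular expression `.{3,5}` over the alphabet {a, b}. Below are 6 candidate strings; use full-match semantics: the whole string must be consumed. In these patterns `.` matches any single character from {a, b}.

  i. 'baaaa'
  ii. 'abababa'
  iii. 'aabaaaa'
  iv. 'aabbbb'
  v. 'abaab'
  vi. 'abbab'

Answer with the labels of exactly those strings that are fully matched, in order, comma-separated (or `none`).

i, v, vi

i → match
ii → no match
iii → no match
iv → no match
v → match
vi → match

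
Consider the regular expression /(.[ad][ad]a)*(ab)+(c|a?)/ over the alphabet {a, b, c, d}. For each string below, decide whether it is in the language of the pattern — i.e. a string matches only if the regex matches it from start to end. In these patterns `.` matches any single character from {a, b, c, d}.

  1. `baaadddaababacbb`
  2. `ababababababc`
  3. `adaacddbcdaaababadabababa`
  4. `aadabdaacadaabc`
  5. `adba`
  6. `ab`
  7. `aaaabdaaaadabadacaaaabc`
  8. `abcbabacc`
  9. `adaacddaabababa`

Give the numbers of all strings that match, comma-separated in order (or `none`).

1 → no match
2 → match
3 → no match
4 → match
5 → no match
6 → match
7 → match
8 → no match
9 → match

2, 4, 6, 7, 9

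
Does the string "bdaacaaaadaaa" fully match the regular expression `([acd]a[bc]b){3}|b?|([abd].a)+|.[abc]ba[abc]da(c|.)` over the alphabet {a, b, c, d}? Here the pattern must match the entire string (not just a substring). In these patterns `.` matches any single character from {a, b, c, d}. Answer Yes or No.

No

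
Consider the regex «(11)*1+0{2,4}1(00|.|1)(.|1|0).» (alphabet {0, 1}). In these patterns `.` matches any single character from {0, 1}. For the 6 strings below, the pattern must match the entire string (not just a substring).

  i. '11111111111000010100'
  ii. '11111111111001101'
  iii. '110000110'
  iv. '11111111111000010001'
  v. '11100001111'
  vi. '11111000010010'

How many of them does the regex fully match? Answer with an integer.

4

i → no match
ii → match
iii → no match
iv → match
v → match
vi → match
Total matched: 4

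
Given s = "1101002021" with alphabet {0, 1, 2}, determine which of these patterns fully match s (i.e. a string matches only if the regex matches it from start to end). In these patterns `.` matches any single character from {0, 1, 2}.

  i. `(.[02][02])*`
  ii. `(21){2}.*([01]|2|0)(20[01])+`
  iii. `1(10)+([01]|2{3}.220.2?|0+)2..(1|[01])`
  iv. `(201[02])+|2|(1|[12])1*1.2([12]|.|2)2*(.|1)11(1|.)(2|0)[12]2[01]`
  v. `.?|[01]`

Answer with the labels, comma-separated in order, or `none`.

iii

i → no match
ii → no match — must start with "21"
iii → match
iv → no match
v → no match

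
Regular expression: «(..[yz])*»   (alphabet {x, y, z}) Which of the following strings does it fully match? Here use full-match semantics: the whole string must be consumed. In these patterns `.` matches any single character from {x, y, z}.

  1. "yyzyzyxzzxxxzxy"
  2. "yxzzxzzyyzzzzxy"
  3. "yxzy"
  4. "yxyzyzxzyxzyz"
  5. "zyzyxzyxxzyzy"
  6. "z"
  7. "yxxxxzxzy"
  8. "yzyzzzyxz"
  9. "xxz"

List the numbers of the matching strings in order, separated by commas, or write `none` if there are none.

2, 8, 9

1 → no match
2 → match
3 → no match
4 → no match
5 → no match
6 → no match
7 → no match
8 → match
9 → match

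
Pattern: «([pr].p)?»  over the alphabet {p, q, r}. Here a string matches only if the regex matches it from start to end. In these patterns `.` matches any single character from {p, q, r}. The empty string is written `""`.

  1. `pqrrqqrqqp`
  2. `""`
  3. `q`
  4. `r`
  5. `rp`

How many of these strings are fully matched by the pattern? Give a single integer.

1

1 → no match
2 → match
3 → no match
4 → no match
5 → no match
Total matched: 1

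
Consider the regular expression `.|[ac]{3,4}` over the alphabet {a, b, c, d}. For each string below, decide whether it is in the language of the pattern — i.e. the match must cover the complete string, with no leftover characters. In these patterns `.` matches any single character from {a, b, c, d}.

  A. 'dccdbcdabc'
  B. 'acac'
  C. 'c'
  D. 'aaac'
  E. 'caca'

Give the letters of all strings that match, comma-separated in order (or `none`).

A. 'dccdbcdabc' → no match
B. 'acac' → match
C. 'c' → match
D. 'aaac' → match
E. 'caca' → match

B, C, D, E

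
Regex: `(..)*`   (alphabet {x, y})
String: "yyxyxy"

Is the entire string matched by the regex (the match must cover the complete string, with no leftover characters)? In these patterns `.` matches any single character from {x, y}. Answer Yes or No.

Yes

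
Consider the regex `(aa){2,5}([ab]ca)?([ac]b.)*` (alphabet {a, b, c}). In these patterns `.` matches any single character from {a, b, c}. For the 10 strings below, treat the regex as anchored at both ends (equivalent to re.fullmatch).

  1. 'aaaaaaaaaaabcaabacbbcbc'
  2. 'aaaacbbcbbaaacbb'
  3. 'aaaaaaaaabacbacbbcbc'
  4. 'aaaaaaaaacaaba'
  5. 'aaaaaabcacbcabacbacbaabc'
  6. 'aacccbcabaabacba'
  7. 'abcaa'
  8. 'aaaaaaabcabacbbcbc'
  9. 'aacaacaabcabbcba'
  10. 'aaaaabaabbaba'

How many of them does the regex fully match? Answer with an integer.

1 → no match
2 → no match
3 → match
4 → match
5 → match
6 → no match
7 → no match — must start with 'aa'
8 → match
9 → no match
10 → match
Total matched: 5

5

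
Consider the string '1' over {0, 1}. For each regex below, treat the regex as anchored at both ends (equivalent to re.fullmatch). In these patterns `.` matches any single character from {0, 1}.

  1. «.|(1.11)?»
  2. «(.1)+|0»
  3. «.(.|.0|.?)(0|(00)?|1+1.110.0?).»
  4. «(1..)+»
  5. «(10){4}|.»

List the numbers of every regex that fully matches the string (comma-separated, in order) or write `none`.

1, 5

1 → match
2 → no match
3 → no match
4 → no match
5 → match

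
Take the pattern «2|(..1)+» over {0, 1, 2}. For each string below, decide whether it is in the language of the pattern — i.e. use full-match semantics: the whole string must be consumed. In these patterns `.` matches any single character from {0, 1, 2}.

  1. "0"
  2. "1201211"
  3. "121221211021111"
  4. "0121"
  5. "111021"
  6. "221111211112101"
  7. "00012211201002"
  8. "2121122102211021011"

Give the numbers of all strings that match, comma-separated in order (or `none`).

1. "0" → no match
2. "1201211" → no match
3 → match
4. "0121" → no match
5. "111021" → match
6 → no match
7 → no match
8 → no match

3, 5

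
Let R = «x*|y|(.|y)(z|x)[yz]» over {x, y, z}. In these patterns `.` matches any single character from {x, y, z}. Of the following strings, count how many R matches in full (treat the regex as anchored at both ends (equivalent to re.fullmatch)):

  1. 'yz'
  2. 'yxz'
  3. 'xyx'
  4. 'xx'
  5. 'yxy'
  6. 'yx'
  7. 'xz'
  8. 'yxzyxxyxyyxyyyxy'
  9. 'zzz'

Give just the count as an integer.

4

1. 'yz' → no match
2. 'yxz' → match
3. 'xyx' → no match
4. 'xx' → match
5. 'yxy' → match
6. 'yx' → no match
7. 'xz' → no match
8 → no match
9. 'zzz' → match
Total matched: 4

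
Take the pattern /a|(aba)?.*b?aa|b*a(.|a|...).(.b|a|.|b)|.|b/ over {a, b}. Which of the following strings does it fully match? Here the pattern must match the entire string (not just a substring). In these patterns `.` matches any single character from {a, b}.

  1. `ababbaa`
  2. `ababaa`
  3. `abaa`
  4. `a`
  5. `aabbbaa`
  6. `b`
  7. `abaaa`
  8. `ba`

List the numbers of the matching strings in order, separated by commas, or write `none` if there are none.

1 → match
2 → match
3 → match
4 → match
5 → match
6 → match
7 → match
8 → no match

1, 2, 3, 4, 5, 6, 7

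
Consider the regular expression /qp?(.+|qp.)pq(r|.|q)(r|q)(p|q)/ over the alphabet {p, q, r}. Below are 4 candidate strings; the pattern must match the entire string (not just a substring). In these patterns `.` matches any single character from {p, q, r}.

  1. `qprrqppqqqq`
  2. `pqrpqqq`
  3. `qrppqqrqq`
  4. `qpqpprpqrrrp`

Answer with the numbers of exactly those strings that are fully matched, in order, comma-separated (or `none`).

1. `qprrqppqqqq` → match
2. `pqrpqqq` → no match — must start with `q`
3. `qrppqqrqq` → no match
4. `qpqpprpqrrrp` → no match

1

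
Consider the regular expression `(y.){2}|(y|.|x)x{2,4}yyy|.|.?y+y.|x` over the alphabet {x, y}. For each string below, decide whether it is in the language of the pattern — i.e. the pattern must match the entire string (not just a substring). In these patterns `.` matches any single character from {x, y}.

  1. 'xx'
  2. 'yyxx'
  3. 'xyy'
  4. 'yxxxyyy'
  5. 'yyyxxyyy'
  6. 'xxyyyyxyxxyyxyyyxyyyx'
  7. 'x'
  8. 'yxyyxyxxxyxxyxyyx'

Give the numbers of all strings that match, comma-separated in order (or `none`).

1 → no match
2 → no match
3 → no match
4 → match
5 → no match
6 → no match
7 → match
8 → no match

4, 7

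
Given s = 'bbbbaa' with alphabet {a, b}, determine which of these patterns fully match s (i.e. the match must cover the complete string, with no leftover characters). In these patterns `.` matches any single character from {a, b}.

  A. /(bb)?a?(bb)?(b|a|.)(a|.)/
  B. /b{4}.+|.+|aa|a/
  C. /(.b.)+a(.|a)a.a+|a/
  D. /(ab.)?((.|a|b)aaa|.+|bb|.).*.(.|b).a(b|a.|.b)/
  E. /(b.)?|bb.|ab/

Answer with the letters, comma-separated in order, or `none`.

A → match
B → match
C → no match
D → no match
E → no match

A, B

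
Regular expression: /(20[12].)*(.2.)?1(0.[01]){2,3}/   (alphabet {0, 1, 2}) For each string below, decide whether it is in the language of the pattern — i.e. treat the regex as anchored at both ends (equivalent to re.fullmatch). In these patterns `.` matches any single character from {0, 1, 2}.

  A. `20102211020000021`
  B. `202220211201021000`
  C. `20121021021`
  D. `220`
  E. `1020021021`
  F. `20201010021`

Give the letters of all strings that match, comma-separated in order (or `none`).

A → match
B → match
C. `20121021021` → match
D. `220` → no match
E. `1020021021` → match
F. `20201010021` → match

A, B, C, E, F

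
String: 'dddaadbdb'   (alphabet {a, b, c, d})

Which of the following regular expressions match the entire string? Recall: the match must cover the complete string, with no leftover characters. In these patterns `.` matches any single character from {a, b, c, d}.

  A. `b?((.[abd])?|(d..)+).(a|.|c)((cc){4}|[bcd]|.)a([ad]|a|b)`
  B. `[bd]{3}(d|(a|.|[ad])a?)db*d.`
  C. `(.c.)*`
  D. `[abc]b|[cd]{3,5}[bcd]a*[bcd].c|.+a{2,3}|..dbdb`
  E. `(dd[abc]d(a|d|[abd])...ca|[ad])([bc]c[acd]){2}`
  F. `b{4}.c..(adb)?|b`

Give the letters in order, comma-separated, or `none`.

B

A → no match
B → match
C → no match
D → no match
E → no match
F → no match — must start with 'b'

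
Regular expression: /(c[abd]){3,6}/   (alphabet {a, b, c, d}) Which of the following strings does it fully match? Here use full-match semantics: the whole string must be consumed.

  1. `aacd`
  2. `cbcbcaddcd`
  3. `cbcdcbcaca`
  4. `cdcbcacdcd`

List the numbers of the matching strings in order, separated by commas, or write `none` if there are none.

1 → no match — must start with `c`
2 → no match
3 → match
4 → match

3, 4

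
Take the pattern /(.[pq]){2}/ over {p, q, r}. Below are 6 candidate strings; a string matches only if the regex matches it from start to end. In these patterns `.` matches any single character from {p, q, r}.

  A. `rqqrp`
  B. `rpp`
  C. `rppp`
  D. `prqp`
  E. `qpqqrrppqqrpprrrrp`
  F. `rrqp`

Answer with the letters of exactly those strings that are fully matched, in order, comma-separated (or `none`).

A → no match
B → no match
C → match
D → no match
E → no match
F → no match

C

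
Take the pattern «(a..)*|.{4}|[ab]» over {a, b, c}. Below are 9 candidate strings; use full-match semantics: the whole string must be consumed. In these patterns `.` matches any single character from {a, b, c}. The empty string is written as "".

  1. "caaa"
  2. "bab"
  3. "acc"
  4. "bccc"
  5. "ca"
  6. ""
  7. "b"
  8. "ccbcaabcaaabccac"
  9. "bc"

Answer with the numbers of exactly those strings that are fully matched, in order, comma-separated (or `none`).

1 → match
2 → no match
3 → match
4 → match
5 → no match
6 → match
7 → match
8 → no match
9 → no match

1, 3, 4, 6, 7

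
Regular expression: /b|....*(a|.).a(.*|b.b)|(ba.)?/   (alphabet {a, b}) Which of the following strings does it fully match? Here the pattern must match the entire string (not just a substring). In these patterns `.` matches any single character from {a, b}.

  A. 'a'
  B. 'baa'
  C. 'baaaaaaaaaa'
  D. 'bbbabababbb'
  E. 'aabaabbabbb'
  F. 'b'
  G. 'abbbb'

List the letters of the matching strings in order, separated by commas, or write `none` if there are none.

B, C, D, E, F

A → no match
B → match
C → match
D → match
E → match
F → match
G → no match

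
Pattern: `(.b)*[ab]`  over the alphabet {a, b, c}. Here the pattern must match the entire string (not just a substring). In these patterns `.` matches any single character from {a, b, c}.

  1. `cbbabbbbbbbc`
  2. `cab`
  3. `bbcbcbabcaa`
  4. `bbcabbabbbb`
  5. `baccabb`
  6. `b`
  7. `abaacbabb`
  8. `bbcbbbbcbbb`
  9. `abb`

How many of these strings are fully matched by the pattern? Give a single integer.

2

1 → no match
2 → no match
3 → no match
4 → no match
5 → no match
6 → match
7 → no match
8 → no match
9 → match
Total matched: 2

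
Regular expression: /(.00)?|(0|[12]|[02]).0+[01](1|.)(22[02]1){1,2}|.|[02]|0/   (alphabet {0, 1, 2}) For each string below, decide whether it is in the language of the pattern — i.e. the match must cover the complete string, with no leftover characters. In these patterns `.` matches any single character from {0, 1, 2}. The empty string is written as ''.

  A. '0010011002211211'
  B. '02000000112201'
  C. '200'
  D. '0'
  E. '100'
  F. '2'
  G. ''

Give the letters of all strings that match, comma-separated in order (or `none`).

B, C, D, E, F, G

A → no match
B → match
C. '200' → match
D. '0' → match
E. '100' → match
F. '2' → match
G. '' → match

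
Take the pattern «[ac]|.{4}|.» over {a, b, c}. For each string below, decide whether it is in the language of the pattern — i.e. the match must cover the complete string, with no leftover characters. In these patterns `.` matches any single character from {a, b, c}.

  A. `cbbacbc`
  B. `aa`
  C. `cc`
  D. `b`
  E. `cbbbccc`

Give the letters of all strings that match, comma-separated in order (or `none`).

D

A → no match
B → no match
C → no match
D → match
E → no match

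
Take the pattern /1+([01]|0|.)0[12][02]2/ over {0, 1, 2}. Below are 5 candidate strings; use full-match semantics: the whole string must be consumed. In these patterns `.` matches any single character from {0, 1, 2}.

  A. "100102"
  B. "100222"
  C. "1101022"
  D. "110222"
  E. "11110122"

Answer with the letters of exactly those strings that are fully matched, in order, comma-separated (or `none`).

A. "100102" → match
B. "100222" → match
C. "1101022" → no match
D. "110222" → match
E. "11110122" → match

A, B, D, E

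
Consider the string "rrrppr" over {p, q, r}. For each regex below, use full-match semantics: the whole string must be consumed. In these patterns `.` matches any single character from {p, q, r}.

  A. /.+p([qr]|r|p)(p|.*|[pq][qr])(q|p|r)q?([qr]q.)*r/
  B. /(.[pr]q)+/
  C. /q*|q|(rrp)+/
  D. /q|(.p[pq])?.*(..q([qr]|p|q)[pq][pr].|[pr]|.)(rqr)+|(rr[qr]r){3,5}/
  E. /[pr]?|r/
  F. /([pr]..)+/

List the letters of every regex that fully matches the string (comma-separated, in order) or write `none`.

F

A → no match
B → no match — must end with "q"
C → no match
D → no match
E → no match
F → match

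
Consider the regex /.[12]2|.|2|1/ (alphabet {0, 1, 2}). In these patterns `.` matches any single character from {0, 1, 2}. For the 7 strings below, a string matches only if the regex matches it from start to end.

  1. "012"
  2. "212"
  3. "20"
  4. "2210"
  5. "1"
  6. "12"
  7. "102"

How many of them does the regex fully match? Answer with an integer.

1 → match
2 → match
3 → no match
4 → no match
5 → match
6 → no match
7 → no match
Total matched: 3

3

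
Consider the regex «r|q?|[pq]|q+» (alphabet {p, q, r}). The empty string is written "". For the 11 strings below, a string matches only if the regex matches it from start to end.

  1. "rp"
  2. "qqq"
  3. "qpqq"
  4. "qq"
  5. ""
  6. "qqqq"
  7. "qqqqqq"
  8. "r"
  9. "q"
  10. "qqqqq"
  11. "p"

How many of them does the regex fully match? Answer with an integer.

1 → no match
2 → match
3 → no match
4 → match
5 → match
6 → match
7 → match
8 → match
9 → match
10 → match
11 → match
Total matched: 9

9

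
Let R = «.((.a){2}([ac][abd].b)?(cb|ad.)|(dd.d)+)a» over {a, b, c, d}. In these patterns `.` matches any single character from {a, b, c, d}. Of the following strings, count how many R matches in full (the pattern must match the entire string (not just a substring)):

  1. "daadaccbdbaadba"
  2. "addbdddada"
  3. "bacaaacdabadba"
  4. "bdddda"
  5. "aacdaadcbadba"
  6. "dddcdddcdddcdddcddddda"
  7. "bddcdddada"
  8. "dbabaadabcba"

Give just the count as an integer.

5

1 → no match
2 → match
3 → no match
4 → match
5 → no match
6 → match
7 → match
8 → match
Total matched: 5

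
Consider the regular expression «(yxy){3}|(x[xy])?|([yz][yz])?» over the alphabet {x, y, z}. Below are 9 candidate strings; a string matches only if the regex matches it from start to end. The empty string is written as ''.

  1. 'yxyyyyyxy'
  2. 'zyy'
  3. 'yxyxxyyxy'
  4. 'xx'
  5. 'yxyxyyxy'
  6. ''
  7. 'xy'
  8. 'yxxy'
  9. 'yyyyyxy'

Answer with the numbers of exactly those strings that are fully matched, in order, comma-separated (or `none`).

4, 6, 7

1. 'yxyyyyyxy' → no match
2. 'zyy' → no match
3. 'yxyxxyyxy' → no match
4. 'xx' → match
5. 'yxyxyyxy' → no match
6. '' → match
7. 'xy' → match
8. 'yxxy' → no match
9. 'yyyyyxy' → no match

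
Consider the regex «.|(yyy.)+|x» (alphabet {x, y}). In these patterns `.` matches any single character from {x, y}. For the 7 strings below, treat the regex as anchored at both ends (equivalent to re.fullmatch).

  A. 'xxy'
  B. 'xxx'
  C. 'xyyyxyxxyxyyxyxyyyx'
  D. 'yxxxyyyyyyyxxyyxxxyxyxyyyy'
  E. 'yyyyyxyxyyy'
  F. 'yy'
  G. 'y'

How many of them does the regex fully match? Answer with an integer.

1

A → no match
B → no match
C → no match
D → no match
E → no match
F → no match
G → match
Total matched: 1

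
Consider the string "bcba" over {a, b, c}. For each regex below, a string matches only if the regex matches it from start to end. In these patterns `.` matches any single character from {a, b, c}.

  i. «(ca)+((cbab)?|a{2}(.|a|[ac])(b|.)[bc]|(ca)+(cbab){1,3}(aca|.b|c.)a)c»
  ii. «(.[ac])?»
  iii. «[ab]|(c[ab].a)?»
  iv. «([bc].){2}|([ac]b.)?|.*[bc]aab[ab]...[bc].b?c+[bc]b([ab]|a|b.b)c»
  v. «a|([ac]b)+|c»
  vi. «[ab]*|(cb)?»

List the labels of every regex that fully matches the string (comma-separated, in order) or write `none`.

iv

i → no match — must start with "ca"
ii → no match
iii → no match
iv → match
v → no match
vi → no match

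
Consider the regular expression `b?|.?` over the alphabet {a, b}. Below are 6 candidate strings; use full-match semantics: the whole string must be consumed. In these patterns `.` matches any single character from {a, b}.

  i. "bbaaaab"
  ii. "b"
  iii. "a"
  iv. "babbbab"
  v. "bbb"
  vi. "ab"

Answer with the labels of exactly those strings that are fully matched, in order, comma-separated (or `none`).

i → no match
ii → match
iii → match
iv → no match
v → no match
vi → no match

ii, iii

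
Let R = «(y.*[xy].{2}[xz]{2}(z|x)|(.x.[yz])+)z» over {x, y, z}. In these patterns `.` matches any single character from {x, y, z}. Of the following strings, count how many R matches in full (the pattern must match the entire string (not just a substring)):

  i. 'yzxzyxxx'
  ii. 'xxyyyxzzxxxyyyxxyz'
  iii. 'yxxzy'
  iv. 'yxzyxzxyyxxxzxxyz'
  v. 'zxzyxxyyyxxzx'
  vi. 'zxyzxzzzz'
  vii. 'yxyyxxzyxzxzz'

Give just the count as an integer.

i → no match — must end with 'z'
ii → no match
iii → no match — must end with 'z'
iv → no match
v → no match — must end with 'z'
vi → no match
vii → no match
Total matched: 0

0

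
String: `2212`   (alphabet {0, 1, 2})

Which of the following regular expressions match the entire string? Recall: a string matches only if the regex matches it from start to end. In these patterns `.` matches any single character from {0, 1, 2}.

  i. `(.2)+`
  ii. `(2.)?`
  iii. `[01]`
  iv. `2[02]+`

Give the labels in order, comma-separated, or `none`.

i → match
ii → no match
iii → no match
iv → no match

i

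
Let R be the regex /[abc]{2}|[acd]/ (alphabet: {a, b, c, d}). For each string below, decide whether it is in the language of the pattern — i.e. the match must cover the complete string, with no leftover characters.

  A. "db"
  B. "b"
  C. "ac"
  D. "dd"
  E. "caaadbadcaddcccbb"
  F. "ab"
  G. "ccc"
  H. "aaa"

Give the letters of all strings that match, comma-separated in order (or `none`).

C, F

A. "db" → no match
B. "b" → no match
C. "ac" → match
D. "dd" → no match
E → no match
F. "ab" → match
G. "ccc" → no match
H. "aaa" → no match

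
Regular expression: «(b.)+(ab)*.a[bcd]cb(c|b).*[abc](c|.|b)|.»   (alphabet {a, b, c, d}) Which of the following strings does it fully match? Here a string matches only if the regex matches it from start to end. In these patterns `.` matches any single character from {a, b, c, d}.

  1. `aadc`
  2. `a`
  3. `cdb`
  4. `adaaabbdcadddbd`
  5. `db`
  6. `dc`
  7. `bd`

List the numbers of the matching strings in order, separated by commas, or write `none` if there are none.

2

1. `aadc` → no match
2. `a` → match
3. `cdb` → no match
4 → no match
5. `db` → no match
6. `dc` → no match
7. `bd` → no match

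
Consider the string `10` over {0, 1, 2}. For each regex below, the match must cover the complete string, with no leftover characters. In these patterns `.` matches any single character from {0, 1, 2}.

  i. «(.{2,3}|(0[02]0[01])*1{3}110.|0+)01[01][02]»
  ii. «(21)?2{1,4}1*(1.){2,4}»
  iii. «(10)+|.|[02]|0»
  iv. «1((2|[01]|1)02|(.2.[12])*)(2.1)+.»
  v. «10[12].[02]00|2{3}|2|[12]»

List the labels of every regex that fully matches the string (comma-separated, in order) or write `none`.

i → no match
ii → no match
iii → match
iv → no match
v → no match

iii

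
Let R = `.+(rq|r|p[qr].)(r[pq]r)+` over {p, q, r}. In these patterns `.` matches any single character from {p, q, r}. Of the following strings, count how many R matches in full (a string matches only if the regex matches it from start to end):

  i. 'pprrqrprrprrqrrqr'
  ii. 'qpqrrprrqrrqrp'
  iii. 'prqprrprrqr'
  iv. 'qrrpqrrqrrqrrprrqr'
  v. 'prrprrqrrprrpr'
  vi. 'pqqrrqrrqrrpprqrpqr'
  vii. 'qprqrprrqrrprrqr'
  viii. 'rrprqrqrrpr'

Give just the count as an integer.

6

i → match
ii → no match — must end with 'r'
iii → match
iv → match
v → match
vi → no match
vii → match
viii → match
Total matched: 6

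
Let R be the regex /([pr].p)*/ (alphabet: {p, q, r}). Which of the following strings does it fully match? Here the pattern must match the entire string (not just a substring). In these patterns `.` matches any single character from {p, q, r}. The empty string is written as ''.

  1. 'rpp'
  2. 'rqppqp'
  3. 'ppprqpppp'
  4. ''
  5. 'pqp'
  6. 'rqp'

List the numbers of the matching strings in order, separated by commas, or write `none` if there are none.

1 → match
2 → match
3 → match
4 → match
5 → match
6 → match

1, 2, 3, 4, 5, 6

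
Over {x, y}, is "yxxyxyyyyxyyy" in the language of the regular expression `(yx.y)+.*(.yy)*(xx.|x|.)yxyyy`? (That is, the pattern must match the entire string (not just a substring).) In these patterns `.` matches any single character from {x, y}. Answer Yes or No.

Yes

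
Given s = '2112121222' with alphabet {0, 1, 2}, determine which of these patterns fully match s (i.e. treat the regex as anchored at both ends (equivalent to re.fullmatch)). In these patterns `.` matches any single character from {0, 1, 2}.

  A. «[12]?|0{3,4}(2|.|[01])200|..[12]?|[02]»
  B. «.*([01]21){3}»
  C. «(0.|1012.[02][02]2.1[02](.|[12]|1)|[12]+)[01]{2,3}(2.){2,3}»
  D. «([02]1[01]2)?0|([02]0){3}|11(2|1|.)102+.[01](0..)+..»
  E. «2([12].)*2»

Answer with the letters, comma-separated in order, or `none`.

A → no match
B → no match — must end with '21'
C → no match
D → no match
E → match

E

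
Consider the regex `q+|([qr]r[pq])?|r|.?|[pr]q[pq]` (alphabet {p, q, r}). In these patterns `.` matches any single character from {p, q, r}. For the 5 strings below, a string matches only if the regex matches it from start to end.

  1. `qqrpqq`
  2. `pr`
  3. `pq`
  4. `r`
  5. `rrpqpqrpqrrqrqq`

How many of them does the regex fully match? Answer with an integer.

1

1 → no match
2 → no match
3 → no match
4 → match
5 → no match
Total matched: 1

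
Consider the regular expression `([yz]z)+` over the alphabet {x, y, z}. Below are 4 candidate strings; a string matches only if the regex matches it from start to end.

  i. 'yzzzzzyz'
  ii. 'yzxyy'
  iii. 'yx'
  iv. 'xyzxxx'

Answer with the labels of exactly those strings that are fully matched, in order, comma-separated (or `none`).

i → match
ii → no match — must end with 'z'
iii → no match — must end with 'z'
iv → no match — must end with 'z'

i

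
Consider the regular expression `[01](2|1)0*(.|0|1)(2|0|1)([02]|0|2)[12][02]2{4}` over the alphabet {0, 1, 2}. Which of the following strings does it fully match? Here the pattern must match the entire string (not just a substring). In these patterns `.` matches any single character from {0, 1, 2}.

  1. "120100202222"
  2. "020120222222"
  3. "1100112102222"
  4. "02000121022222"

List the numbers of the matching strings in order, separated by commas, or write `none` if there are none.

1 → match
2 → match
3 → match
4 → no match

1, 2, 3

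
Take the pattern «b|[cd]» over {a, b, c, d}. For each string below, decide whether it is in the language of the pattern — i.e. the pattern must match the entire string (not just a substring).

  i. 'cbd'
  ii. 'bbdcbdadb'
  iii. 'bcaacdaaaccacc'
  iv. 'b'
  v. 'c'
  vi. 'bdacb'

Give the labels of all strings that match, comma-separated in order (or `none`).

i → no match
ii → no match
iii → no match
iv → match
v → match
vi → no match

iv, v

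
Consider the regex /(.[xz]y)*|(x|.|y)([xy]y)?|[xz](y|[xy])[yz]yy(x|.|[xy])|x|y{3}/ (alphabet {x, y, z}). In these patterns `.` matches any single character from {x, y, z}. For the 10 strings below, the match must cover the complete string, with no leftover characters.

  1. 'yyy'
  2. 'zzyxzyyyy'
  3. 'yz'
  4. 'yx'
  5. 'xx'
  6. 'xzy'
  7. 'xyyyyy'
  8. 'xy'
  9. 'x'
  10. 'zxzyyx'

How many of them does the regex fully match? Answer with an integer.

5

1 → match
2 → no match
3 → no match
4 → no match
5 → no match
6 → match
7 → match
8 → no match
9 → match
10 → match
Total matched: 5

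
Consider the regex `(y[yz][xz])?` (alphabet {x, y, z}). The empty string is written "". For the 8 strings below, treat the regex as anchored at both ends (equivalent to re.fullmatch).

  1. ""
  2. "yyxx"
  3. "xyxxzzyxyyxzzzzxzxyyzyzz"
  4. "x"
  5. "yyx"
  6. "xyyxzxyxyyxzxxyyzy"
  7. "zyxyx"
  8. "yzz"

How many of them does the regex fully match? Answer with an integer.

1. "" → match
2. "yyxx" → no match
3 → no match
4. "x" → no match
5. "yyx" → match
6 → no match
7. "zyxyx" → no match
8. "yzz" → match
Total matched: 3

3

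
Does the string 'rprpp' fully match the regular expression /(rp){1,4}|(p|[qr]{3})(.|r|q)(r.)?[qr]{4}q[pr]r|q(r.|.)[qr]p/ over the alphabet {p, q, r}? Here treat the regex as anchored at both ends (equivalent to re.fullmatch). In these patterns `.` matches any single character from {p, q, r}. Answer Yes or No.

No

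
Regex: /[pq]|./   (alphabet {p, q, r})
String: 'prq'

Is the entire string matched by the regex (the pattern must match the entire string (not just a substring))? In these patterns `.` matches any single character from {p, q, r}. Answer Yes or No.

No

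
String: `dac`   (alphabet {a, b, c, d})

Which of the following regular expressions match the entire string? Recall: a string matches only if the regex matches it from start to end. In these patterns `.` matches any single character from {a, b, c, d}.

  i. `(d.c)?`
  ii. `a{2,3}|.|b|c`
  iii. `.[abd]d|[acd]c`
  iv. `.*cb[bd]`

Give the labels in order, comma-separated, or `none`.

i

i → match
ii → no match
iii → no match
iv → no match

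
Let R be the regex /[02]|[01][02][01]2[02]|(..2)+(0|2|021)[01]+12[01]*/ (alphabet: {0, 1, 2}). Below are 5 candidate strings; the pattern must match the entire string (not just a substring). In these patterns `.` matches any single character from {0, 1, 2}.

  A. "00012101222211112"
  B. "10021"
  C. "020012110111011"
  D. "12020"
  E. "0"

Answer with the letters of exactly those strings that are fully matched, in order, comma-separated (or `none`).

A → no match
B. "10021" → no match
C → no match
D. "12020" → match
E. "0" → match

D, E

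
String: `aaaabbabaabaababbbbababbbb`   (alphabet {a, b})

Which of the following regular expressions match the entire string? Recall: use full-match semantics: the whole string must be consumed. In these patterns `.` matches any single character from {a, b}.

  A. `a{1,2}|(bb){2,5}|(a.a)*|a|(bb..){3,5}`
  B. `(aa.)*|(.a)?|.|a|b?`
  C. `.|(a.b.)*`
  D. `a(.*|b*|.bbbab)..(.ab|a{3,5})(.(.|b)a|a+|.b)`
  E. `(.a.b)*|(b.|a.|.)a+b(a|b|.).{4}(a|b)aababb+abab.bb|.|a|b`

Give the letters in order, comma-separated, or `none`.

E

A → no match
B → no match
C → no match
D → no match
E → match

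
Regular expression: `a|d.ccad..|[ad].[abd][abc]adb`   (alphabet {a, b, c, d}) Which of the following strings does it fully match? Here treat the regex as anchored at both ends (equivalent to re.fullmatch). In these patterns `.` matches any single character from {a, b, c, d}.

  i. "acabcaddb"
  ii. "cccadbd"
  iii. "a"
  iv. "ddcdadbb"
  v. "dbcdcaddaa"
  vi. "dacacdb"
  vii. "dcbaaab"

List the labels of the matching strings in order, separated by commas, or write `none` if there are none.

iii

i → no match
ii → no match
iii → match
iv → no match
v → no match
vi → no match
vii → no match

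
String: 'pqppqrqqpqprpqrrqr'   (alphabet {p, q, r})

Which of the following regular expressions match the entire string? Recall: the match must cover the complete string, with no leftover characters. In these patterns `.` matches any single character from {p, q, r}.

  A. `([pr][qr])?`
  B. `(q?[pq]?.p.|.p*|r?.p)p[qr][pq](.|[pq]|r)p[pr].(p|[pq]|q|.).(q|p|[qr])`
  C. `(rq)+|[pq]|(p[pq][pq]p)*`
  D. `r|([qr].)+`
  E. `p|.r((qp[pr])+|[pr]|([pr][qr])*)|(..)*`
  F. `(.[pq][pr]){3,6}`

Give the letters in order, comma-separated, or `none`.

A → no match
B → no match
C → no match
D → no match
E → match
F → match

E, F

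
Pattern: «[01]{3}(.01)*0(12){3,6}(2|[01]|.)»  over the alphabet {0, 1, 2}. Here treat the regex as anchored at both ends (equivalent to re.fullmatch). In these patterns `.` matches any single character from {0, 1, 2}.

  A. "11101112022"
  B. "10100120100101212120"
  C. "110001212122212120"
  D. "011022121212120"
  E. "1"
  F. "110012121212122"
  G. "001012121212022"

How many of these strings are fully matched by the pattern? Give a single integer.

2

A → no match
B → match
C → no match
D → no match
E → no match
F → match
G → no match
Total matched: 2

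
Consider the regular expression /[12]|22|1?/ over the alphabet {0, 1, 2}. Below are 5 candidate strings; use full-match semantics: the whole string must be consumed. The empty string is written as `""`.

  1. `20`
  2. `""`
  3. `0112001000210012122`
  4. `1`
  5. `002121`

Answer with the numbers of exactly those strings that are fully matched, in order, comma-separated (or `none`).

1 → no match
2 → match
3 → no match
4 → match
5 → no match

2, 4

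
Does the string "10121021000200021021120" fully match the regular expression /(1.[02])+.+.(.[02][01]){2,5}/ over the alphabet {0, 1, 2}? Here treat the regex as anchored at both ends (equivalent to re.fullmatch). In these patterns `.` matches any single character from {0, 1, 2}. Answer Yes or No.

No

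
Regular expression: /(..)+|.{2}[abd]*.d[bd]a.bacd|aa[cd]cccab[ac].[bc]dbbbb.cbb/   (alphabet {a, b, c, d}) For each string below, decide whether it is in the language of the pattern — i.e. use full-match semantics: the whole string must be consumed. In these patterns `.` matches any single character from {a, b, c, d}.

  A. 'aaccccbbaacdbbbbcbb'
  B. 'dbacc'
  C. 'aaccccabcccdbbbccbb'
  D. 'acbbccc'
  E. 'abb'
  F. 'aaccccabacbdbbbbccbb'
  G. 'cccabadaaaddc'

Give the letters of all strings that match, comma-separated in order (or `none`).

A → no match
B → no match
C → no match
D → no match
E → no match
F → match
G → no match

F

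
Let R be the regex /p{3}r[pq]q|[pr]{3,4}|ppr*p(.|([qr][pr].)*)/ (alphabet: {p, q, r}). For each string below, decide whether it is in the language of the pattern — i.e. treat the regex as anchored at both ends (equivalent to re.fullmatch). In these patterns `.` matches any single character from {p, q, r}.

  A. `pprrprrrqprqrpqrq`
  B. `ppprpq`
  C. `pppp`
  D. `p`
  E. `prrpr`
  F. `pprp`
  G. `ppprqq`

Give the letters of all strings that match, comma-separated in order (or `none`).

A → match
B → match
C → match
D → no match
E → no match
F → match
G → match

A, B, C, F, G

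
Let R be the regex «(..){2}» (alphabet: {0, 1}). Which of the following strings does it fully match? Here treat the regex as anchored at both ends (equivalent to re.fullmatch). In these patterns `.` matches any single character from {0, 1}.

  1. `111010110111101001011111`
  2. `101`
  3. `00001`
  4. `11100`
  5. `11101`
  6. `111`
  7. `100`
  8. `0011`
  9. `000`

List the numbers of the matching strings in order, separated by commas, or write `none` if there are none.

1 → no match
2 → no match
3 → no match
4 → no match
5 → no match
6 → no match
7 → no match
8 → match
9 → no match

8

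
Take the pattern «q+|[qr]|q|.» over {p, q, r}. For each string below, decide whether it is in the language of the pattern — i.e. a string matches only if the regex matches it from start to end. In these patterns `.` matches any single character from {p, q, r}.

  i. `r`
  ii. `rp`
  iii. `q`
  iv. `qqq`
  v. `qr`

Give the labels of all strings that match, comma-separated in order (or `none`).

i, iii, iv

i → match
ii → no match
iii → match
iv → match
v → no match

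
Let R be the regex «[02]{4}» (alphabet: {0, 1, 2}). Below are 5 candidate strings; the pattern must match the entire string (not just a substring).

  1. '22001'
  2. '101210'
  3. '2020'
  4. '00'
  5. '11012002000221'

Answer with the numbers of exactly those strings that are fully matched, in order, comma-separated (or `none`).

3

1 → no match
2 → no match
3 → match
4 → no match
5 → no match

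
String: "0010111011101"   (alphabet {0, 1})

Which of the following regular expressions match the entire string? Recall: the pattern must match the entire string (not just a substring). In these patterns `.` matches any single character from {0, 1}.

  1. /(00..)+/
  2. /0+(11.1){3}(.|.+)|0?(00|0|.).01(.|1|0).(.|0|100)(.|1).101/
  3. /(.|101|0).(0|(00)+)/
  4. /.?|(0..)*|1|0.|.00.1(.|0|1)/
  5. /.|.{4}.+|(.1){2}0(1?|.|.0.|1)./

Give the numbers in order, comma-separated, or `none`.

1 → no match
2 → match
3 → no match
4 → no match
5 → match

2, 5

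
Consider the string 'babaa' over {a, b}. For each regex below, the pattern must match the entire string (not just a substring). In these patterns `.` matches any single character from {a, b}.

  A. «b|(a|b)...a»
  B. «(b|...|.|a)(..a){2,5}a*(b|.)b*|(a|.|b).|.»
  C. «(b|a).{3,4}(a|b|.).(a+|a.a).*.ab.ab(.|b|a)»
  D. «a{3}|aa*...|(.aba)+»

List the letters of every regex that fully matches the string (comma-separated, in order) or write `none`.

A → match
B → no match
C → no match
D → no match

A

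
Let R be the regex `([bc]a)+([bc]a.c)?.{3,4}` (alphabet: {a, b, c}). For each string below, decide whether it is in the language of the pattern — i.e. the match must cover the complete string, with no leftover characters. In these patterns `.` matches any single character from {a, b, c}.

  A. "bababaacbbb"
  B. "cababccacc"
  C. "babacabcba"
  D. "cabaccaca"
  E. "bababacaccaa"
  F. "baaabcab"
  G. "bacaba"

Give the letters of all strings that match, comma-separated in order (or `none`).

A. "bababaacbbb" → match
B. "cababccacc" → match
C. "babacabcba" → match
D. "cabaccaca" → match
E. "bababacaccaa" → match
F. "baaabcab" → no match
G. "bacaba" → match

A, B, C, D, E, G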